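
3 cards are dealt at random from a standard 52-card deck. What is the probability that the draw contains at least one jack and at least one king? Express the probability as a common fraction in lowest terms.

188/5525

There are C(52,3) = 22100 possible draws.
By inclusion-exclusion on the complements, draws missing all jacks or all kings: C(48,3) + C(48,3) − C(44,3) = 17296 + 17296 − 13244 = 21348.
So draws with at least one of each: 22100 − 21348 = 752, probability 752/22100 = 188/5525.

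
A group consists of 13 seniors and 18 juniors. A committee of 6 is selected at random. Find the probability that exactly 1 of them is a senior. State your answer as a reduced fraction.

136/899

There are C(31,6) = 736281 ways to choose 6 from 31.
Selections with exactly 1 senior: choose 1 of the 13 seniors and 5 of the 18 juniors, C(13,1)·C(18,5) = 13·8568 = 111384.
Probability = 111384/736281 = 136/899.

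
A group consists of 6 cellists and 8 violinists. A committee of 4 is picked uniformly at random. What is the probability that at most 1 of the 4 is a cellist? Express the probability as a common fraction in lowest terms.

Total selections: C(14,4) = 1001.
Favorable selections (at most 1 cellist): C(6,0)·C(8,4) + C(6,1)·C(8,3) = 70 + 336 = 406.
Probability = 406/1001 = 58/143.

58/143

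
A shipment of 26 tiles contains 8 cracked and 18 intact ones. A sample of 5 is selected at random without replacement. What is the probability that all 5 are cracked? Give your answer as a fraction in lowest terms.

14/16445

There are C(26,5) = 65780 possible selections.
Selections with all cracked: C(8,5) = 56.
Probability = 56/65780 = 14/16445.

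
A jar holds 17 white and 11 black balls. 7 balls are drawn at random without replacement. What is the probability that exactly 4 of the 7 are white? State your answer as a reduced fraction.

Total number of selections: C(28,7) = 1184040.
Selections with exactly 4 white: choose 4 of the 17 white and 3 of the 11 black, C(17,4)·C(11,3) = 2380·165 = 392700.
Probability = 392700/1184040 = 595/1794.

595/1794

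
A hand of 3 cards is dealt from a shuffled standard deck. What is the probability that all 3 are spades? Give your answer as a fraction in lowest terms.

11/850

There are C(52,3) = 22100 possible 3-card hands.
Hands that are all spades: C(13,3) = 286.
Probability = 286/22100 = 11/850.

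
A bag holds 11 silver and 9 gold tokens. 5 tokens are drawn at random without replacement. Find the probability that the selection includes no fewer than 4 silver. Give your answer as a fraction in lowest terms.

143/646

Total selections: C(20,5) = 15504.
Favorable selections (no fewer than 4 silver): C(11,4)·C(9,1) + C(11,5)·C(9,0) = 2970 + 462 = 3432.
Probability = 3432/15504 = 143/646.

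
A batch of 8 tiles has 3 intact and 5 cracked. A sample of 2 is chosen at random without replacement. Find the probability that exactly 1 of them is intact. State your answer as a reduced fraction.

15/28

Total number of selections: C(8,2) = 28.
Selections with exactly 1 intact: choose 1 of the 3 intact and 1 of the 5 cracked, C(3,1)·C(5,1) = 3·5 = 15.
Probability = 15/28.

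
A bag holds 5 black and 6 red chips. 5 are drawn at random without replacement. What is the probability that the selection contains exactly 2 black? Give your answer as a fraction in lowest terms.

There are C(11,5) = 462 ways to choose 5 from 11.
Selections with exactly 2 black: choose 2 of the 5 black and 3 of the 6 red, C(5,2)·C(6,3) = 10·20 = 200.
Probability = 200/462 = 100/231.

100/231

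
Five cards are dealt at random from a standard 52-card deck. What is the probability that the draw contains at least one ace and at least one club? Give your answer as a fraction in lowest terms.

There are C(52,5) = 2598960 possible draws.
By inclusion-exclusion on the complements, draws missing all aces or all clubs: C(48,5) + C(39,5) − C(36,5) = 1712304 + 575757 − 376992 = 1911069.
So draws with at least one of each: 2598960 − 1911069 = 687891, probability 687891/2598960 = 229297/866320.

229297/866320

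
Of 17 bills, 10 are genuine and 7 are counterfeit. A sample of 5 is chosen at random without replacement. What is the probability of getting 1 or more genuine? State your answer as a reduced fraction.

881/884

Total selections: C(17,5) = 6188.
The complement is all 5 are counterfeit: C(7,5) = 21.
Probability = 1 − 21/6188 = 6167/6188 = 881/884.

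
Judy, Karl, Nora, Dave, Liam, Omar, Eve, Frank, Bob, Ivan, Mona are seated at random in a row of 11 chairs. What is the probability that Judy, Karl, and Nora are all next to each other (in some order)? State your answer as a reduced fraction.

There are 11! = 39916800 arrangements.
Treat the three as one block: 9! placements × 3! orders within the block = 362880·6 = 2177280.
Probability = 2177280/39916800 = 3/55.

3/55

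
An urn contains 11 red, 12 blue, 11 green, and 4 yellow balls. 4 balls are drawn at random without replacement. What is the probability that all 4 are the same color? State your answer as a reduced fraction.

1156/73815

There are C(38,4) = 73815 ways to draw 4 balls.
All same color: C(11,4) + C(12,4) + C(11,4) + C(4,4) = 330 + 495 + 330 + 1 = 1156.
Probability = 1156/73815.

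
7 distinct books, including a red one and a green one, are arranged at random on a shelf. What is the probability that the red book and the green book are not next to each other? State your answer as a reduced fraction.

5/7

There are 7! = 5040 arrangements.
Arrangements with the red book and the green book adjacent: 2·6! = 1440.
So not adjacent: 5040 − 1440 = 3600, probability 3600/5040 = 5/7.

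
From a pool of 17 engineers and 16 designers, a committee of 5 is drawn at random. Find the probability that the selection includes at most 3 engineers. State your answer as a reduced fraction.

Total selections: C(33,5) = 237336.
Count the complement (more than 3 engineers): C(17,4)·C(16,1) + C(17,5)·C(16,0) = 38080 + 6188 = 44268.
Probability = 1 − 44268/237336 = 193068/237336 = 519/638.

519/638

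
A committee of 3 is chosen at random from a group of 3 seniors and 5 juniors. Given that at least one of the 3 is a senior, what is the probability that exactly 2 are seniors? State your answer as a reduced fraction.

15/46

Work in counts. Selections with at least one senior: C(8,3) − C(5,3) = 56 − 10 = 46.
Of those, selections where exactly 2 are seniors: C(3,2)·C(5,1) = 3·5 = 15.
Conditional probability = 15/46.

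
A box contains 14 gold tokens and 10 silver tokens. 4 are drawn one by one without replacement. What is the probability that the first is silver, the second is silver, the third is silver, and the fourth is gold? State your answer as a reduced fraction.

10/253

Multiply the conditional probabilities at each draw: 10/24 · 9/23 · 8/22 · 14/21 = 10080/255024 = 10/253.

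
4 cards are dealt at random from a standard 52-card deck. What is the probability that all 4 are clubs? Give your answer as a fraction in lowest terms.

There are C(52,4) = 270725 possible 4-card hands.
Hands that are all clubs: C(13,4) = 715.
Probability = 715/270725 = 11/4165.

11/4165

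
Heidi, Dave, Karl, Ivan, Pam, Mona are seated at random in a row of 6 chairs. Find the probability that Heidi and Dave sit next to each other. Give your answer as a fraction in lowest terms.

1/3

There are 6! = 720 arrangements.
Treat Heidi and Dave as a block: 5! arrangements of the blocks × 2 orders within the block = 2·120 = 240.
Probability = 240/720 = 1/3.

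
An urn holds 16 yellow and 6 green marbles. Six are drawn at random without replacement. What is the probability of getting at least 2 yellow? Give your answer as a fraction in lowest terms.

Total selections: C(22,6) = 74613.
Count the complement (fewer than 2 yellow): C(16,0)·C(6,6) + C(16,1)·C(6,5) = 1 + 96 = 97.
Probability = 1 − 97/74613 = 74516/74613.

74516/74613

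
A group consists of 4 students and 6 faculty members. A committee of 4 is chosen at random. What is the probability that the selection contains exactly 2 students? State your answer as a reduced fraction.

3/7

Total number of selections: C(10,4) = 210.
Selections with exactly 2 students: choose 2 of the 4 students and 2 of the 6 faculty members, C(4,2)·C(6,2) = 6·15 = 90.
Probability = 90/210 = 3/7.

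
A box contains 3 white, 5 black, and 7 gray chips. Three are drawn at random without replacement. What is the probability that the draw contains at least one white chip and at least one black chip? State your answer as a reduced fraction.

30/91

There are C(15,3) = 455 possible draws.
By inclusion-exclusion on the complements, draws missing all white or all black: C(12,3) + C(10,3) − C(7,3) = 220 + 120 − 35 = 305.
So draws with at least one of each: 455 − 305 = 150, probability 150/455 = 30/91.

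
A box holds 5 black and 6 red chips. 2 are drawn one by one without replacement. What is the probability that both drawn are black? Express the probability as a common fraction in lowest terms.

Multiply the conditional probabilities at each draw: 5/11 · 4/10 = 20/110 = 2/11.

2/11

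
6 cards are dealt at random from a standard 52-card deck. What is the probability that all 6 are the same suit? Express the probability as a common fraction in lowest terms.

66/195755

There are C(52,6) = 20358520 possible 6-card hands.
Hands of one suit: 4 suits × C(13,6) = 4·1716 = 6864.
Probability = 6864/20358520 = 66/195755.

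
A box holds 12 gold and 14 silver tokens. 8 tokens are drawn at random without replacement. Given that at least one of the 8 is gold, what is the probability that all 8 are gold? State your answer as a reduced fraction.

Work in counts. Selections with at least one gold: C(26,8) − C(14,8) = 1562275 − 3003 = 1559272.
Of those, selections where all 8 are gold: C(12,8) = 495.
Conditional probability = 495/1559272 = 45/141752.

45/141752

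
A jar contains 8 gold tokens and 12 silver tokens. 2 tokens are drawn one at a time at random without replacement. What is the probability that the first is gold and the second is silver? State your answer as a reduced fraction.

Multiply the conditional probabilities at each draw: 8/20 · 12/19 = 96/380 = 24/95.

24/95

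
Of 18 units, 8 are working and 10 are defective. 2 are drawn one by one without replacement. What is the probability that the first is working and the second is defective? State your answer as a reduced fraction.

40/153

Multiply the conditional probabilities at each draw: 8/18 · 10/17 = 80/306 = 40/153.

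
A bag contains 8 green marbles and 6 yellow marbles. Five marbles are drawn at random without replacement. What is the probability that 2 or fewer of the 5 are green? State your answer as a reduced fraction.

49/143

Total selections: C(14,5) = 2002.
Favorable selections (2 or fewer green): C(8,0)·C(6,5) + C(8,1)·C(6,4) + C(8,2)·C(6,3) = 6 + 120 + 560 = 686.
Probability = 686/2002 = 49/143.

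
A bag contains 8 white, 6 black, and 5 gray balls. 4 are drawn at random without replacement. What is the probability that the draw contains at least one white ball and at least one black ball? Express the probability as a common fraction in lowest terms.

There are C(19,4) = 3876 possible draws.
By inclusion-exclusion on the complements, draws missing all white or all black: C(11,4) + C(13,4) − C(5,4) = 330 + 715 − 5 = 1040.
So draws with at least one of each: 3876 − 1040 = 2836, probability 2836/3876 = 709/969.

709/969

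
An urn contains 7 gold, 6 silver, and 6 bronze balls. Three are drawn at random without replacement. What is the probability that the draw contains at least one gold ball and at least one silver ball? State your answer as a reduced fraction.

There are C(19,3) = 969 possible draws.
By inclusion-exclusion on the complements, draws missing all gold or all silver: C(12,3) + C(13,3) − C(6,3) = 220 + 286 − 20 = 486.
So draws with at least one of each: 969 − 486 = 483, probability 483/969 = 161/323.

161/323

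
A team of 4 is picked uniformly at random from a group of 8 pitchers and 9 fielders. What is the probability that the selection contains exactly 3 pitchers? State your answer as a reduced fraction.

Total number of selections: C(17,4) = 2380.
Selections with exactly 3 pitchers: choose 3 of the 8 pitchers and 1 of the 9 fielders, C(8,3)·C(9,1) = 56·9 = 504.
Probability = 504/2380 = 18/85.

18/85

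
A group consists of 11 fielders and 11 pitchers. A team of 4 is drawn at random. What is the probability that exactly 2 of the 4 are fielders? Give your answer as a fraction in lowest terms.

Total number of selections: C(22,4) = 7315.
Selections with exactly 2 fielders: choose 2 of the 11 fielders and 2 of the 11 pitchers, C(11,2)·C(11,2) = 55·55 = 3025.
Probability = 3025/7315 = 55/133.

55/133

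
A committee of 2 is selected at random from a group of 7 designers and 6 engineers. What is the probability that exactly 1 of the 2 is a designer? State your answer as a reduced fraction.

Total number of selections: C(13,2) = 78.
Selections with exactly 1 designer: choose 1 of the 7 designers and 1 of the 6 engineers, C(7,1)·C(6,1) = 7·6 = 42.
Probability = 42/78 = 7/13.

7/13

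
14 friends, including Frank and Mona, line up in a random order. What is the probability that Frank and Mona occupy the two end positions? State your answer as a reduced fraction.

1/91

There are 14! = 87178291200 arrangements.
Place Frank and Mona at the ends in 2 ways, arrange the remaining 12 in 12! = 479001600 ways: 2·479001600 = 958003200.
Probability = 958003200/87178291200 = 1/91.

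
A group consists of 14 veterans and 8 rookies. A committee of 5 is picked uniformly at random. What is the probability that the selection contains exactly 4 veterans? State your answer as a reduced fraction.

Total number of selections: C(22,5) = 26334.
Selections with exactly 4 veterans: choose 4 of the 14 veterans and 1 of the 8 rookies, C(14,4)·C(8,1) = 1001·8 = 8008.
Probability = 8008/26334 = 52/171.

52/171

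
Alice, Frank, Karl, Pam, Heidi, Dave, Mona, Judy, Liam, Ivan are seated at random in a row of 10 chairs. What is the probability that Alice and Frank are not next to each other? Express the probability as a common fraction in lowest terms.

4/5

There are 10! = 3628800 arrangements.
Arrangements with Alice and Frank adjacent: 2·9! = 725760.
So not adjacent: 3628800 − 725760 = 2903040, probability 2903040/3628800 = 4/5.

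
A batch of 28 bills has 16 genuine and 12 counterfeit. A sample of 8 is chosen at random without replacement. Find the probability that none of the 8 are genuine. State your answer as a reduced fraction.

1/6279

There are C(28,8) = 3108105 possible selections.
Selections with no genuine (all counterfeit): C(12,8) = 495.
Probability = 495/3108105 = 1/6279.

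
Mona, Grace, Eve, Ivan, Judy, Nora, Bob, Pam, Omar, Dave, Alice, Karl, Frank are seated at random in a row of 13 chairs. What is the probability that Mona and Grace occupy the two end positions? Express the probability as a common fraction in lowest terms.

There are 13! = 6227020800 arrangements.
Place Mona and Grace at the ends in 2 ways, arrange the remaining 11 in 11! = 39916800 ways: 2·39916800 = 79833600.
Probability = 79833600/6227020800 = 1/78.

1/78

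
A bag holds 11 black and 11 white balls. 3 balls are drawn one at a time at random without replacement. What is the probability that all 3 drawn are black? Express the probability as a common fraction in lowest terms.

Multiply the conditional probabilities at each draw: 11/22 · 10/21 · 9/20 = 990/9240 = 3/28.

3/28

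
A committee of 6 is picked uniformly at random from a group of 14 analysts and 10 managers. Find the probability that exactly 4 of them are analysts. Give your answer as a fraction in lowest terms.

585/1748

There are C(24,6) = 134596 ways to choose 6 from 24.
Selections with exactly 4 analysts: choose 4 of the 14 analysts and 2 of the 10 managers, C(14,4)·C(10,2) = 1001·45 = 45045.
Probability = 45045/134596 = 585/1748.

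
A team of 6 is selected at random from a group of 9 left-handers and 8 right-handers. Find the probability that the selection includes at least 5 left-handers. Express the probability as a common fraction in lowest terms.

There are C(17,6) = 12376 ways to choose the 6.
Favorable selections (at least 5 left-handers): C(9,5)·C(8,1) + C(9,6)·C(8,0) = 1008 + 84 = 1092.
Probability = 1092/12376 = 3/34.

3/34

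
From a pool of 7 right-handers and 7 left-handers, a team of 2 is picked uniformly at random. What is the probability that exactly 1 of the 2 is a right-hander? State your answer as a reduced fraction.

Total number of selections: C(14,2) = 91.
Selections with exactly 1 right-hander: choose 1 of the 7 right-handers and 1 of the 7 left-handers, C(7,1)·C(7,1) = 7·7 = 49.
Probability = 49/91 = 7/13.

7/13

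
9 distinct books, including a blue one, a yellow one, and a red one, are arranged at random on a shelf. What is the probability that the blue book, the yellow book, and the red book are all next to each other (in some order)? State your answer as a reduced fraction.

1/12

There are 9! = 362880 arrangements.
Treat the three as one block: 7! placements × 3! orders within the block = 5040·6 = 30240.
Probability = 30240/362880 = 1/12.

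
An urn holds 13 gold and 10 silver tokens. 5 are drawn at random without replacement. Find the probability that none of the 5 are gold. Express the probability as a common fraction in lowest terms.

There are C(23,5) = 33649 possible selections.
Selections with no gold (all silver): C(10,5) = 252.
Probability = 252/33649 = 36/4807.

36/4807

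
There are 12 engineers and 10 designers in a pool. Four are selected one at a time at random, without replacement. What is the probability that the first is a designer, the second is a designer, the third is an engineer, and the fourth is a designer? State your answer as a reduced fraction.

72/1463

Multiply the conditional probabilities at each draw: 10/22 · 9/21 · 12/20 · 8/19 = 8640/175560 = 72/1463.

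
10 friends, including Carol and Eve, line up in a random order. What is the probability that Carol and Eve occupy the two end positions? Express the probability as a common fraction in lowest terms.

There are 10! = 3628800 arrangements.
Place Carol and Eve at the ends in 2 ways, arrange the remaining 8 in 8! = 40320 ways: 2·40320 = 80640.
Probability = 80640/3628800 = 1/45.

1/45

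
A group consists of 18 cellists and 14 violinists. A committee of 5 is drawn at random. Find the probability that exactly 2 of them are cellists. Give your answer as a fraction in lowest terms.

The sample space is all 5-subsets of the 32: C(32,5) = 201376.
Selections with exactly 2 cellists: choose 2 of the 18 cellists and 3 of the 14 violinists, C(18,2)·C(14,3) = 153·364 = 55692.
Probability = 55692/201376 = 1989/7192.

1989/7192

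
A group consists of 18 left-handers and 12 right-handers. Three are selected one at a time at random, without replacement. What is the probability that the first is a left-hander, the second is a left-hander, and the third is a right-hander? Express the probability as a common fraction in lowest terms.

153/1015

Multiply the conditional probabilities at each draw: 18/30 · 17/29 · 12/28 = 3672/24360 = 153/1015.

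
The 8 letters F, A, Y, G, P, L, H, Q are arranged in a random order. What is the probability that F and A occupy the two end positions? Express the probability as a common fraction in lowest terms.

There are 8! = 40320 arrangements.
Place F and A at the ends in 2 ways, arrange the remaining 6 in 6! = 720 ways: 2·720 = 1440.
Probability = 1440/40320 = 1/28.

1/28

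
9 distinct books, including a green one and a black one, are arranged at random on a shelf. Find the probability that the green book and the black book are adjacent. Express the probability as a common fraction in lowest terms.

2/9

There are 9! = 362880 arrangements.
Treat the green book and the black book as a block: 8! arrangements of the blocks × 2 orders within the block = 2·40320 = 80640.
Probability = 80640/362880 = 2/9.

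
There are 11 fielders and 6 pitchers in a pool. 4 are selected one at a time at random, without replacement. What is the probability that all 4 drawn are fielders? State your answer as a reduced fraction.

Multiply the conditional probabilities at each draw: 11/17 · 10/16 · 9/15 · 8/14 = 7920/57120 = 33/238.

33/238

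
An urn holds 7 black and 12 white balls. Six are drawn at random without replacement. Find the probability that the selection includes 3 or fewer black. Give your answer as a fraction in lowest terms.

3509/3876

Total selections: C(19,6) = 27132.
Favorable selections (3 or fewer black): C(7,0)·C(12,6) + C(7,1)·C(12,5) + C(7,2)·C(12,4) + C(7,3)·C(12,3) = 924 + 5544 + 10395 + 7700 = 24563.
Probability = 24563/27132 = 3509/3876.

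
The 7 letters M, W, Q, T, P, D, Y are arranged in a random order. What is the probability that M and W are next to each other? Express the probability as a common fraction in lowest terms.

There are 7! = 5040 arrangements.
Treat M and W as a block: 6! arrangements of the blocks × 2 orders within the block = 2·720 = 1440.
Probability = 1440/5040 = 2/7.

2/7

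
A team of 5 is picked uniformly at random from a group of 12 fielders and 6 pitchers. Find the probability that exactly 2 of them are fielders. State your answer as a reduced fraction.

55/357

The sample space is all 5-subsets of the 18: C(18,5) = 8568.
Selections with exactly 2 fielders: choose 2 of the 12 fielders and 3 of the 6 pitchers, C(12,2)·C(6,3) = 66·20 = 1320.
Probability = 1320/8568 = 55/357.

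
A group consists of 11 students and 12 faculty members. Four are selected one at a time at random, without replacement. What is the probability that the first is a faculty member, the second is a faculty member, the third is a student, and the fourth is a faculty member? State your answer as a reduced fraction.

Multiply the conditional probabilities at each draw: 12/23 · 11/22 · 11/21 · 10/20 = 14520/212520 = 11/161.

11/161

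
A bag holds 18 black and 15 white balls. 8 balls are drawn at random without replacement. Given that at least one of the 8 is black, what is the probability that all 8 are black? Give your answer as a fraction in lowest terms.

Work in counts. Selections with at least one black: C(33,8) − C(15,8) = 13884156 − 6435 = 13877721.
Of those, selections where all 8 are black: C(18,8) = 43758.
Conditional probability = 43758/13877721 = 34/10783.

34/10783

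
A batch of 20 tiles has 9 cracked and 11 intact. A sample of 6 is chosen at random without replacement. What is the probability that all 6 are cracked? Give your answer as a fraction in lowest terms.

There are C(20,6) = 38760 possible selections.
Selections with all cracked: C(9,6) = 84.
Probability = 84/38760 = 7/3230.

7/3230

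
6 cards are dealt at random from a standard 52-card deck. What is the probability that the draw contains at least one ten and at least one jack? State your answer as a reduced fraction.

718637/5089630

There are C(52,6) = 20358520 possible draws.
By inclusion-exclusion on the complements, draws missing all tens or all jacks: C(48,6) + C(48,6) − C(44,6) = 12271512 + 12271512 − 7059052 = 17483972.
So draws with at least one of each: 20358520 − 17483972 = 2874548, probability 2874548/20358520 = 718637/5089630.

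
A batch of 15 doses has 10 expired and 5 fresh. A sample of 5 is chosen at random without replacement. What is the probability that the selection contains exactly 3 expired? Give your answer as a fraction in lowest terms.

400/1001

There are C(15,5) = 3003 ways to choose 5 from 15.
Selections with exactly 3 expired: choose 3 of the 10 expired and 2 of the 5 fresh, C(10,3)·C(5,2) = 120·10 = 1200.
Probability = 1200/3003 = 400/1001.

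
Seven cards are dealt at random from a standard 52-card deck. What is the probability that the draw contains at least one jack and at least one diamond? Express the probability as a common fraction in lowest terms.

53122231/133784560

There are C(52,7) = 133784560 possible draws.
By inclusion-exclusion on the complements, draws missing all jacks or all diamonds: C(48,7) + C(39,7) − C(36,7) = 73629072 + 15380937 − 8347680 = 80662329.
So draws with at least one of each: 133784560 − 80662329 = 53122231, probability 53122231/133784560.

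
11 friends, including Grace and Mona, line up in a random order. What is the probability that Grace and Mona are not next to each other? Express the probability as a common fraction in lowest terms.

9/11

There are 11! = 39916800 arrangements.
Arrangements with Grace and Mona adjacent: 2·10! = 7257600.
So not adjacent: 39916800 − 7257600 = 32659200, probability 32659200/39916800 = 9/11.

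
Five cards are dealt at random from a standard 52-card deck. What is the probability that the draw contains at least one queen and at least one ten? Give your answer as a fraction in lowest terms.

There are C(52,5) = 2598960 possible draws.
By inclusion-exclusion on the complements, draws missing all queens or all tens: C(48,5) + C(48,5) − C(44,5) = 1712304 + 1712304 − 1086008 = 2338600.
So draws with at least one of each: 2598960 − 2338600 = 260360, probability 260360/2598960 = 6509/64974.

6509/64974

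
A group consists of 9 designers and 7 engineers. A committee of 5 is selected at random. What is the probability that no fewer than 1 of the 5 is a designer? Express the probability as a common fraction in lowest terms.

207/208

There are C(16,5) = 4368 ways to choose the 5.
The complement is all 5 are engineers: C(7,5) = 21.
Probability = 1 − 21/4368 = 4347/4368 = 207/208.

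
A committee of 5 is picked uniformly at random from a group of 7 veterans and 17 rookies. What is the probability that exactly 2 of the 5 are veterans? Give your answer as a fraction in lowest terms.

85/253

There are C(24,5) = 42504 ways to choose 5 from 24.
Selections with exactly 2 veterans: choose 2 of the 7 veterans and 3 of the 17 rookies, C(7,2)·C(17,3) = 21·680 = 14280.
Probability = 14280/42504 = 85/253.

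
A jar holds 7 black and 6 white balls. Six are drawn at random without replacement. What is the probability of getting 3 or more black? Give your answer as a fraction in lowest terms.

Total selections: C(13,6) = 1716.
Count the complement (fewer than 3 black): C(7,0)·C(6,6) + C(7,1)·C(6,5) + C(7,2)·C(6,4) = 1 + 42 + 315 = 358.
Probability = 1 − 358/1716 = 1358/1716 = 679/858.

679/858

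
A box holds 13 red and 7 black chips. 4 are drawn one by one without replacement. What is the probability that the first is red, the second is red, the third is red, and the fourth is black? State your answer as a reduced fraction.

Multiply the conditional probabilities at each draw: 13/20 · 12/19 · 11/18 · 7/17 = 12012/116280 = 1001/9690.

1001/9690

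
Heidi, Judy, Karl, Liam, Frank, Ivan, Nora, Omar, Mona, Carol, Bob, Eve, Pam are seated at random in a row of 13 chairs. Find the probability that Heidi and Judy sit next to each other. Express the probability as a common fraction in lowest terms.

There are 13! = 6227020800 arrangements.
Treat Heidi and Judy as a block: 12! arrangements of the blocks × 2 orders within the block = 2·479001600 = 958003200.
Probability = 958003200/6227020800 = 2/13.

2/13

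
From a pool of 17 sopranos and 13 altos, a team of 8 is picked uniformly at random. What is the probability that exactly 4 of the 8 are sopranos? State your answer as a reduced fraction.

The sample space is all 8-subsets of the 30: C(30,8) = 5852925.
Selections with exactly 4 sopranos: choose 4 of the 17 sopranos and 4 of the 13 altos, C(17,4)·C(13,4) = 2380·715 = 1701700.
Probability = 1701700/5852925 = 5236/18009.

5236/18009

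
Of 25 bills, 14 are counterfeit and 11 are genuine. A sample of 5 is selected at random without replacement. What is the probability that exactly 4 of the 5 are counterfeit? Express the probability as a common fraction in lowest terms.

There are C(25,5) = 53130 ways to choose 5 from 25.
Selections with exactly 4 counterfeit: choose 4 of the 14 counterfeit and 1 of the 11 genuine, C(14,4)·C(11,1) = 1001·11 = 11011.
Probability = 11011/53130 = 143/690.

143/690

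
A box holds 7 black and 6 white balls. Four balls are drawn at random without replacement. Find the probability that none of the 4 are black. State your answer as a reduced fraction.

3/143

There are C(13,4) = 715 possible selections.
Selections with no black (all white): C(6,4) = 15.
Probability = 15/715 = 3/143.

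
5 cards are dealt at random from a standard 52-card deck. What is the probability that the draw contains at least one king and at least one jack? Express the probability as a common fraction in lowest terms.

6509/64974

There are C(52,5) = 2598960 possible draws.
By inclusion-exclusion on the complements, draws missing all kings or all jacks: C(48,5) + C(48,5) − C(44,5) = 1712304 + 1712304 − 1086008 = 2338600.
So draws with at least one of each: 2598960 − 2338600 = 260360, probability 260360/2598960 = 6509/64974.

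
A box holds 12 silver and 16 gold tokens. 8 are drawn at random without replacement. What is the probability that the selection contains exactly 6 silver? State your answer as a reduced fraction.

The sample space is all 8-subsets of the 28: C(28,8) = 3108105.
Selections with exactly 6 silver: choose 6 of the 12 silver and 2 of the 16 gold, C(12,6)·C(16,2) = 924·120 = 110880.
Probability = 110880/3108105 = 32/897.

32/897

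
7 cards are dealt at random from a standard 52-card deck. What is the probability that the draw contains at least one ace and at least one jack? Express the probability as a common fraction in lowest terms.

There are C(52,7) = 133784560 possible draws.
By inclusion-exclusion on the complements, draws missing all aces or all jacks: C(48,7) + C(48,7) − C(44,7) = 73629072 + 73629072 − 38320568 = 108937576.
So draws with at least one of each: 133784560 − 108937576 = 24846984, probability 24846984/133784560 = 3105873/16723070.

3105873/16723070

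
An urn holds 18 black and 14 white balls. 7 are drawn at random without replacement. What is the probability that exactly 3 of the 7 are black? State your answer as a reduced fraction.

There are C(32,7) = 3365856 ways to choose 7 from 32.
Selections with exactly 3 black: choose 3 of the 18 black and 4 of the 14 white, C(18,3)·C(14,4) = 816·1001 = 816816.
Probability = 816816/3365856 = 1309/5394.

1309/5394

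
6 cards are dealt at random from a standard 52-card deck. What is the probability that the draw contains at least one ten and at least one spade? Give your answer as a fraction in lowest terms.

6772177/20358520

There are C(52,6) = 20358520 possible draws.
By inclusion-exclusion on the complements, draws missing all tens or all spades: C(48,6) + C(39,6) − C(36,6) = 12271512 + 3262623 − 1947792 = 13586343.
So draws with at least one of each: 20358520 − 13586343 = 6772177, probability 6772177/20358520.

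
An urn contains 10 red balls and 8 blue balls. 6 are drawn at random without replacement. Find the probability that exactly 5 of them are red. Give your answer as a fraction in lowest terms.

Total number of selections: C(18,6) = 18564.
Selections with exactly 5 red: choose 5 of the 10 red and 1 of the 8 blue, C(10,5)·C(8,1) = 252·8 = 2016.
Probability = 2016/18564 = 24/221.

24/221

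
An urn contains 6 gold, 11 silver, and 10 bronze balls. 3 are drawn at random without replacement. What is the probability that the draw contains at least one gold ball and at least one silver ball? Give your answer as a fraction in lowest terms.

77/195

There are C(27,3) = 2925 possible draws.
By inclusion-exclusion on the complements, draws missing all gold or all silver: C(21,3) + C(16,3) − C(10,3) = 1330 + 560 − 120 = 1770.
So draws with at least one of each: 2925 − 1770 = 1155, probability 1155/2925 = 77/195.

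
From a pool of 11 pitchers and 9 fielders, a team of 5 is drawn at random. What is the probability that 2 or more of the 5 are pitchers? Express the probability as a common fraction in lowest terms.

Total selections: C(20,5) = 15504.
Favorable selections (2 or more pitchers): C(11,2)·C(9,3) + C(11,3)·C(9,2) + C(11,4)·C(9,1) + C(11,5)·C(9,0) = 4620 + 5940 + 2970 + 462 = 13992.
Probability = 13992/15504 = 583/646.

583/646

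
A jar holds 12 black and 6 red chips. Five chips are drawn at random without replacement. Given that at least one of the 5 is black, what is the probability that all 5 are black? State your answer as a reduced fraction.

132/1427

Work in counts. Selections with at least one black: C(18,5) − C(6,5) = 8568 − 6 = 8562.
Of those, selections where all 5 are black: C(12,5) = 792.
Conditional probability = 792/8562 = 132/1427.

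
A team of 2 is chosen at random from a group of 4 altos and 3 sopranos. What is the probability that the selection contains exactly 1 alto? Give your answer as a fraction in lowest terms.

The sample space is all 2-subsets of the 7: C(7,2) = 21.
Selections with exactly 1 alto: choose 1 of the 4 altos and 1 of the 3 sopranos, C(4,1)·C(3,1) = 4·3 = 12.
Probability = 12/21 = 4/7.

4/7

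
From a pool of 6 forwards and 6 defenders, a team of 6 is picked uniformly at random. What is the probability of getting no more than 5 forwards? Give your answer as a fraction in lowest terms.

There are C(12,6) = 924 ways to choose the 6.
Favorable selections (no more than 5 forwards): C(6,0)·C(6,6) + C(6,1)·C(6,5) + C(6,2)·C(6,4) + C(6,3)·C(6,3) + C(6,4)·C(6,2) + C(6,5)·C(6,1) = 1 + 36 + 225 + 400 + 225 + 36 = 923.
Probability = 923/924.

923/924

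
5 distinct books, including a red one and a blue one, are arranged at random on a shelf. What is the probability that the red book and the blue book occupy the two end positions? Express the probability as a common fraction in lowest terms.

1/10

There are 5! = 120 arrangements.
Place the red book and the blue book at the ends in 2 ways, arrange the remaining 3 in 3! = 6 ways: 2·6 = 12.
Probability = 12/120 = 1/10.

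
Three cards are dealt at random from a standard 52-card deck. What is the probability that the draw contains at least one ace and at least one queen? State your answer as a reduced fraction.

There are C(52,3) = 22100 possible draws.
By inclusion-exclusion on the complements, draws missing all aces or all queens: C(48,3) + C(48,3) − C(44,3) = 17296 + 17296 − 13244 = 21348.
So draws with at least one of each: 22100 − 21348 = 752, probability 752/22100 = 188/5525.

188/5525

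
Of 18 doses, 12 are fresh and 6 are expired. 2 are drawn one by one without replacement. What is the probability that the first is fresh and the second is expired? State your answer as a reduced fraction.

4/17

Multiply the conditional probabilities at each draw: 12/18 · 6/17 = 72/306 = 4/17.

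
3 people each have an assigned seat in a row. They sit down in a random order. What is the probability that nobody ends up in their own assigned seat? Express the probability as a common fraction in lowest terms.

There are 3! = 6 seatings.
By inclusion-exclusion, seatings with no fixed points: C(3,0)·3! − C(3,1)·2! + C(3,2)·1! − C(3,3)·0! = 2.
Probability = 2/6 = 1/3.

1/3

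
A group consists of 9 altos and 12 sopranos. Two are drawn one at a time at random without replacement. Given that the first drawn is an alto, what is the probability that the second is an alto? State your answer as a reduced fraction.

After removing one alto, 20 remain: 8 altos and 12 sopranos.
So the probability the next is an alto is 8/20 = 2/5.

2/5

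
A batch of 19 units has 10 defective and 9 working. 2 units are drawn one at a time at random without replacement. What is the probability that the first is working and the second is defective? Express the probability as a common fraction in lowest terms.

Multiply the conditional probabilities at each draw: 9/19 · 10/18 = 90/342 = 5/19.

5/19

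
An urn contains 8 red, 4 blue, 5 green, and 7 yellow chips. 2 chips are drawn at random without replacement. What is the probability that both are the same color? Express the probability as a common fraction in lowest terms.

There are C(24,2) = 276 ways to draw 2 chips.
All same color: C(8,2) + C(4,2) + C(5,2) + C(7,2) = 28 + 6 + 10 + 21 = 65.
Probability = 65/276.

65/276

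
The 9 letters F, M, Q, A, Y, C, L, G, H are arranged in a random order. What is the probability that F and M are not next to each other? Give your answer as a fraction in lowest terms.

7/9

There are 9! = 362880 arrangements.
Arrangements with F and M adjacent: 2·8! = 80640.
So not adjacent: 362880 − 80640 = 282240, probability 282240/362880 = 7/9.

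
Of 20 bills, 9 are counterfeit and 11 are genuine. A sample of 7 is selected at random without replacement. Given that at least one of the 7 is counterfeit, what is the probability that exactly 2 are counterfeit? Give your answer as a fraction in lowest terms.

Work in counts. Selections with at least one counterfeit: C(20,7) − C(11,7) = 77520 − 330 = 77190.
Of those, selections where exactly 2 are counterfeit: C(9,2)·C(11,5) = 36·462 = 16632.
Conditional probability = 16632/77190 = 2772/12865.

2772/12865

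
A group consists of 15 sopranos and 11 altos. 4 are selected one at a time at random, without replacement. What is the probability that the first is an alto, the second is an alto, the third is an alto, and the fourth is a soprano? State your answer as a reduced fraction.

99/2392

Multiply the conditional probabilities at each draw: 11/26 · 10/25 · 9/24 · 15/23 = 14850/358800 = 99/2392.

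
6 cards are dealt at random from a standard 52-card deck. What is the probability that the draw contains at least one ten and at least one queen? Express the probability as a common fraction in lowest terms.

There are C(52,6) = 20358520 possible draws.
By inclusion-exclusion on the complements, draws missing all tens or all queens: C(48,6) + C(48,6) − C(44,6) = 12271512 + 12271512 − 7059052 = 17483972.
So draws with at least one of each: 20358520 − 17483972 = 2874548, probability 2874548/20358520 = 718637/5089630.

718637/5089630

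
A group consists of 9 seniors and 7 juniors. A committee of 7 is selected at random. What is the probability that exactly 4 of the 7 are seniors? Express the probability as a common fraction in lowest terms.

There are C(16,7) = 11440 ways to choose 7 from 16.
Selections with exactly 4 seniors: choose 4 of the 9 seniors and 3 of the 7 juniors, C(9,4)·C(7,3) = 126·35 = 4410.
Probability = 4410/11440 = 441/1144.

441/1144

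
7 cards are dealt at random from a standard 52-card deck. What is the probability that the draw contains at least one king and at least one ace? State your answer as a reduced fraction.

3105873/16723070

There are C(52,7) = 133784560 possible draws.
By inclusion-exclusion on the complements, draws missing all kings or all aces: C(48,7) + C(48,7) − C(44,7) = 73629072 + 73629072 − 38320568 = 108937576.
So draws with at least one of each: 133784560 − 108937576 = 24846984, probability 24846984/133784560 = 3105873/16723070.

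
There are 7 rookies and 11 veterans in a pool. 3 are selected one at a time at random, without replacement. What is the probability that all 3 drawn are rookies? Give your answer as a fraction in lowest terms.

Multiply the conditional probabilities at each draw: 7/18 · 6/17 · 5/16 = 210/4896 = 35/816.

35/816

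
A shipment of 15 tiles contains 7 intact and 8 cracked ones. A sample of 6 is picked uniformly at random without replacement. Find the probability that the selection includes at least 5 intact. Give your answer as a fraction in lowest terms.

Total selections: C(15,6) = 5005.
Favorable selections (at least 5 intact): C(7,5)·C(8,1) + C(7,6)·C(8,0) = 168 + 7 = 175.
Probability = 175/5005 = 5/143.

5/143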